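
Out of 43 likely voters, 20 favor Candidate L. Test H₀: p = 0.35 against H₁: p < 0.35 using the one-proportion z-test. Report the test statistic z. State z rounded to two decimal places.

z = 1.58

With x = 20 successes in n = 43, p̂ = 0.46512.
SE₀ = √(0.35·0.65/43) = 0.072737.
z = (p̂ − p₀)/SE = (0.46512 − 0.35)/0.072737 = 1.58.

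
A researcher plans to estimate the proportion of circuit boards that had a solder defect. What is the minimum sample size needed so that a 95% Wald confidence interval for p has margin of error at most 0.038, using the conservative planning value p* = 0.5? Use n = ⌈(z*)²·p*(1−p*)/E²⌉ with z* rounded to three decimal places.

n = 666

z* = 1.960 at the 95% level.
p*(1−p*) = 0.50·0.50 = 0.2500.
Required n before rounding: 3.841600 × 0.2500 / 0.038² = 665.097.
Rounding up, n = 666.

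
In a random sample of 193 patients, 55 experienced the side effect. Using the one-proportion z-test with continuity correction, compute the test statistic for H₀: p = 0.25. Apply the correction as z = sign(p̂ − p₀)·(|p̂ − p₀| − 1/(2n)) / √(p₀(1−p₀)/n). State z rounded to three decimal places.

p̂ = 55/193 = 0.28497. p̂ − p₀ = 0.034974.
Continuity correction 1/(2n) = 1/386 = 0.002591.
Corrected numerator: |0.034974| − 0.002591 = 0.032383.
SE₀ = √(0.25·0.75/193) = 0.031169.
z = +0.032383/0.031169 = 1.039.

z = 1.039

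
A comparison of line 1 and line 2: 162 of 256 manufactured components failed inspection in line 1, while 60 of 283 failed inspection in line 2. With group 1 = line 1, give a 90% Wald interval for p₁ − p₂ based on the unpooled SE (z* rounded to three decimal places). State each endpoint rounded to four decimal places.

p̂₁ = 0.63281, p̂₂ = 0.21201, so the observed difference is 0.42080.
Unpooled SE = √(p̂₁(1−p̂₁)/n₁ + p̂₂(1−p̂₂)/n₂) = √(0.000907660 + 0.000590333) = 0.038704.
z* = 1.645 at the 90% level. Margin of error = 0.06367.
CI: 0.42080 ± 0.06367 = (0.3571, 0.4845).

(0.3571, 0.4845)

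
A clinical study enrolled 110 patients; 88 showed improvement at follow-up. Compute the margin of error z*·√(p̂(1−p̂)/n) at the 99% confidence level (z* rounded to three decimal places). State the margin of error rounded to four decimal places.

p̂ = 88/110 = 0.80000.
SE = √(p̂(1−p̂)/n) = √(0.160000/110) = 0.038139.
z* = 2.576 at the 99% level.
So ME = 0.0982.

ME = 0.0982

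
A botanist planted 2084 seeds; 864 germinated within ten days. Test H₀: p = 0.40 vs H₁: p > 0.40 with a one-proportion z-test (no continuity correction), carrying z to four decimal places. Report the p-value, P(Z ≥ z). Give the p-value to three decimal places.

p-value = 0.087

The sample proportion is 864/2084 = 0.41459.
Null standard error: √(0.40·0.60/2084) = √0.000115163 = 0.010731.
Test statistic (full precision, shown to 4 dp): z = (864/2084 − 0.40)/SE₀ ≈ 1.3593.
p-value = P(Z ≥ z) with z = 1.3593 → 0.087.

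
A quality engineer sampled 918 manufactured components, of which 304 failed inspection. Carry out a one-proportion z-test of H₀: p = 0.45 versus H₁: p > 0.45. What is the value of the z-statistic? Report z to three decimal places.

With x = 304 successes in n = 918, p̂ = 0.33115.
Under H₀, SE = √(p₀(1−p₀)/n) = √(0.45·0.55/918) = √0.000269608 = 0.016420.
Test statistic: z = -0.11885/0.016420 = -7.238.

z = -7.238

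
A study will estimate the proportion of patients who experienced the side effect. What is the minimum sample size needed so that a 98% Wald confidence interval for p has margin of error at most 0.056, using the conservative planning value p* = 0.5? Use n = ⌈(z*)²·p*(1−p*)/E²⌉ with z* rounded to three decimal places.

z* = 2.326 at the 98% level.
p*(1−p*) = 0.2500.
Required n before rounding: 5.410276 × 0.2500 / 0.056² = 431.304.
⌈431.304⌉ = 432.

n = 432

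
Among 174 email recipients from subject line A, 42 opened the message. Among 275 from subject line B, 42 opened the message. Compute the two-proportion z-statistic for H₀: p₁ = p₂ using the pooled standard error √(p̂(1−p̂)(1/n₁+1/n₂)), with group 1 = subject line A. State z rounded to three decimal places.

p̂₁ = 42/174 = 0.24138, p̂₂ = 42/275 = 0.15273.
Pooling: p̂ = 84/449 = 0.18708.
Pooled SE = √[0.1520826·0.00938349] ≈ 0.037777.
z = (p̂₁ − p̂₂)/SE = (0.24138 − 0.15273)/0.037777 = 0.08865/0.037777 = 2.347.

z = 2.347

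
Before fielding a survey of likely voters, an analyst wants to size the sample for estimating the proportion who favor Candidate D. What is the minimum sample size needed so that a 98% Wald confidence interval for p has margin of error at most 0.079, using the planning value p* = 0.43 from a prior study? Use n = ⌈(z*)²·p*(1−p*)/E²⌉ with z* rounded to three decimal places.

For 98% confidence, z* = 2.326.
p*(1−p*) = 0.2451.
Required n before rounding: 5.410276 × 0.2451 / 0.079² = 212.475.
⌈212.475⌉ = 213.

n = 213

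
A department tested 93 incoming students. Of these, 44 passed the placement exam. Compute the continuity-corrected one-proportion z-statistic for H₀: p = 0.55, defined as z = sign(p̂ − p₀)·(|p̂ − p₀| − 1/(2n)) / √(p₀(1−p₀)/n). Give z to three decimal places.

z = -1.386

With x = 44 successes in n = 93, p̂ = 0.47312. p̂ − p₀ = -0.076882.
1/(2n) = 0.005376.
Corrected numerator: |-0.076882| − 0.005376 = 0.071506.
Under H₀, SE = √(p₀(1−p₀)/n) = √(0.55·0.45/93) = √0.002661290 = 0.051588.
z = −0.071506/0.051588 = -1.386.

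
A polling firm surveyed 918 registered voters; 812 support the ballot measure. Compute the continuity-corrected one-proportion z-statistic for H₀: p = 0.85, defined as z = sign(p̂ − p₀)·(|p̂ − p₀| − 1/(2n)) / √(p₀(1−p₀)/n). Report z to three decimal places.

z = 2.884

With x = 812 successes in n = 918, p̂ = 0.88453. p̂ − p₀ = 0.034532.
1/(2n) = 0.000545.
Corrected numerator: |0.034532| − 0.000545 = 0.033987.
Null standard error: √(0.85·0.15/918) = √0.000138889 = 0.011785.
z = (+)0.033987/0.011785 = 2.884.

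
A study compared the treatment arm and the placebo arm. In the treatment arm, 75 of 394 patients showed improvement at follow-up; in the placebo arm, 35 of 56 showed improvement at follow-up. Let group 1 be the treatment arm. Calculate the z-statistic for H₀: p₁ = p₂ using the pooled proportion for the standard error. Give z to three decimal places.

Sample proportions: p̂₁ = 75/394 = 0.19036 and p̂₂ = 35/56 = 0.62500.
Pooling: p̂ = 110/450 = 0.24444.
Pooled SE = √[0.1846914·0.02039521] ≈ 0.061374.
z = (p̂₁ − p̂₂)/SE = (0.19036 − 0.62500)/0.061374 = -0.43464/0.061374 = -7.082.

z = -7.082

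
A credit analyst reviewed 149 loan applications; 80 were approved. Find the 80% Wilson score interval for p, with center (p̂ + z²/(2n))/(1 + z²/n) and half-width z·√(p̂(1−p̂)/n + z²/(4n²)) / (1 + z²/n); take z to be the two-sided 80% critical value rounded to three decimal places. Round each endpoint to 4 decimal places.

(0.4844, 0.5886)

p̂ = 80/149 = 0.53691; z = 1.282, so z² = 1.643524.
Denominator 1 + z²/n = 1 + 1.643524/149 = 1.011030.
Center = (0.53691 + 0.005515)/1.011030 = 0.53651.
Radicand: p̂(1−p̂)/n + z²/(4n²) = 0.001668708 + 0.000018507 = 0.001687215.
Half-width = z·√(radicand)/denom = 1.282·0.041076/1.011030 = 0.05208.
So the interval runs from 0.4844 to 0.5886.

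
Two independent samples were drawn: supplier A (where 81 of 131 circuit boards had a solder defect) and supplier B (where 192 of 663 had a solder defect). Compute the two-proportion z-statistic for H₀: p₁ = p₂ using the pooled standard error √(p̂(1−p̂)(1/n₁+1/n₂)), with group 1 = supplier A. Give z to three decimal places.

z = 7.238

Sample proportions: p̂₁ = 81/131 = 0.61832 and p̂₂ = 192/663 = 0.28959.
Pooling: p̂ = 273/794 = 0.34383.
SE = √[p̂(1−p̂)(1/n₁+1/n₂)] = √[0.34383·0.65617·(1/131+1/663)] ≈ 0.045415.
z = 0.32873/0.045415 = 7.238.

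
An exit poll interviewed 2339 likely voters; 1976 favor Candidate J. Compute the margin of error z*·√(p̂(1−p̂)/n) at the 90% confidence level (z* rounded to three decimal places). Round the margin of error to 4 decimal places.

ME = 0.0123

The sample proportion is 1976/2339 = 0.84481.
SE = √(p̂(1−p̂)/n) = √(0.131109/2339) = 0.007487.
z* = 1.645 at the 90% level.
Margin of error = z*·SE = 1.645 × 0.007487 = 0.0123.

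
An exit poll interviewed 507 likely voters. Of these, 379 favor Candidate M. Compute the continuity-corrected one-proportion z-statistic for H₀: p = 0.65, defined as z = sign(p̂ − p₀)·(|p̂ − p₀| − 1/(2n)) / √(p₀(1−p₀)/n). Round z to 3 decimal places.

Sample proportion p̂ = 379/507 = 0.74753. p̂ − p₀ = 0.097535.
Continuity correction 1/(2n) = 1/1014 = 0.000986.
Corrected numerator: |0.097535| − 0.000986 = 0.096549.
Under H₀, SE = √(p₀(1−p₀)/n) = √(0.65·0.35/507) = √0.000448718 = 0.021183.
z = +0.096549/0.021183 = 4.558.

z = 4.558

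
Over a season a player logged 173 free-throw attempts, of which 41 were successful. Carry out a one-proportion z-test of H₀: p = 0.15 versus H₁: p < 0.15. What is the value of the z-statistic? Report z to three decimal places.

Sample proportion p̂ = 41/173 = 0.23699.
Null standard error: √(0.15·0.85/173) = √0.000736994 = 0.027148.
z = (0.23699 − 0.15)/0.027148 = 0.08699/0.027148 = 3.204.

z = 3.204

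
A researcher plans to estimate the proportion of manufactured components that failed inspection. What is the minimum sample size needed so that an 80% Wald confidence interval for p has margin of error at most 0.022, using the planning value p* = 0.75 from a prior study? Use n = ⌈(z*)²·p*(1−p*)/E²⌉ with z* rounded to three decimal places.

n = 637

The 80% critical value is z* = 1.282.
p*(1−p*) = 0.75·0.25 = 0.1875.
(z*)²·p*(1−p*)/E² = 1.643524·0.1875/0.000484 = 636.696.
⌈636.696⌉ = 637.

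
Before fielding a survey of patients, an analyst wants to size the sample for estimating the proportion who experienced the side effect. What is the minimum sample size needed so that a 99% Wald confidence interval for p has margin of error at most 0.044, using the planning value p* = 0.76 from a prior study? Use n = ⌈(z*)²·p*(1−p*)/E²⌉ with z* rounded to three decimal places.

The 99% critical value is z* = 2.576.
p*(1−p*) = 0.1824.
Required n before rounding: 6.635776 × 0.1824 / 0.044² = 625.189.
⌈625.189⌉ = 626.

n = 626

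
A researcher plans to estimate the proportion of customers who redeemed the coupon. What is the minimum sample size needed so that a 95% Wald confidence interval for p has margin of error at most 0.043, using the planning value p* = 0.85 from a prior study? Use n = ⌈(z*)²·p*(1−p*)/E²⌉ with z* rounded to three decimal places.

The 95% critical value is z* = 1.960.
p*(1−p*) = 0.1275.
(z*)²·p*(1−p*)/E² = 3.841600·0.1275/0.001849 = 264.902.
Rounding up, n = 265.

n = 265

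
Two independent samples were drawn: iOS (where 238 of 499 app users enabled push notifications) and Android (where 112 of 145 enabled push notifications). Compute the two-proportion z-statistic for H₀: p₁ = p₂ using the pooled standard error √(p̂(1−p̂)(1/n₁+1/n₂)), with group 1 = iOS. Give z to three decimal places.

z = -6.287

p̂₁ = 238/499 = 0.47695, p̂₂ = 112/145 = 0.77241.
Pooled p̂ = (238+112)/(499+145) = 350/644 = 0.54348.
Pooled SE = √[0.2481096·0.00890056] ≈ 0.046993.
z = -0.29546/0.046993 = -6.287.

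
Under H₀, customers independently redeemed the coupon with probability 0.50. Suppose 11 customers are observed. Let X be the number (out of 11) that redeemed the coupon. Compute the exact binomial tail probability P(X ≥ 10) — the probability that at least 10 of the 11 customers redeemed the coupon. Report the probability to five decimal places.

X ~ Binomial(n=11, p=0.50).
P(X ≥ 10) = C(11,10)·0.50^10·0.50^1 + C(11,11)·0.50^11·0.50^0.
= 0.005371 + 0.000488 = 0.00586.

P = 0.00586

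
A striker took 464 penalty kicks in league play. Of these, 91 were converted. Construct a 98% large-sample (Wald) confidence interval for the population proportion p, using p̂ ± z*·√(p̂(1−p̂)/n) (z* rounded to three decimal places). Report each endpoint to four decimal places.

(0.1532, 0.2390)

The sample proportion is 91/464 = 0.19612.
SE(p̂) = √(0.19612·0.80388/464) = 0.018433.
z* = 2.326 at the 98% level.
Margin of error: 2.326 × 0.018433 = 0.04288.
CI: 0.19612 ± 0.04288 = (0.1532, 0.2390).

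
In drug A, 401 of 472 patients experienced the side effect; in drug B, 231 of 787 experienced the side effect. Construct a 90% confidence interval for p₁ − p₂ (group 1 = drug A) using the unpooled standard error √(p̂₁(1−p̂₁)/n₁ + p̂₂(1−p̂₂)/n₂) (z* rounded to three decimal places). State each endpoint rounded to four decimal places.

p̂₁ = 0.84958, p̂₂ = 0.29352, so the observed difference is 0.55606.
SE = √(0.000270755 + 0.000263489) = √0.000534244 = 0.023114.
The 90% critical value is z* = 1.645. Margin of error = 0.03802.
Interval: 0.55606 ± 0.03802 → (0.5180, 0.5941).

(0.5180, 0.5941)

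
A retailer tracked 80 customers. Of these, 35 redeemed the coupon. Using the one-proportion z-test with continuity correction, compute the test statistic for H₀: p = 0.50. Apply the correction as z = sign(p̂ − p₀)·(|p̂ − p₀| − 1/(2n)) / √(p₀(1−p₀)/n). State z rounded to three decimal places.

z = -1.006

p̂ = 35/80 = 0.43750. p̂ − p₀ = -0.062500.
1/(2n) = 0.006250.
Corrected numerator: |-0.062500| − 0.006250 = 0.056250.
Under H₀, SE = √(p₀(1−p₀)/n) = √(0.50·0.50/80) = √0.003125000 = 0.055902.
z = (−)0.056250/0.055902 = -1.006.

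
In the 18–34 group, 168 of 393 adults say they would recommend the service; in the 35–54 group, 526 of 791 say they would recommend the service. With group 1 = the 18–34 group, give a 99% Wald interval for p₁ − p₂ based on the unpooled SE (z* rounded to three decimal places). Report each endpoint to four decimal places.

p̂₁ = 0.42748, p̂₂ = 0.66498, so the observed difference is -0.23750.
SE = √(0.000622751 + 0.000281645) = √0.000904396 = 0.030073.
For 99% confidence, z* = 2.576. Margin = 2.576·0.030073 = 0.07747.
Interval: -0.23750 ± 0.07747 → (-0.3150, -0.1600).

(-0.3150, -0.1600)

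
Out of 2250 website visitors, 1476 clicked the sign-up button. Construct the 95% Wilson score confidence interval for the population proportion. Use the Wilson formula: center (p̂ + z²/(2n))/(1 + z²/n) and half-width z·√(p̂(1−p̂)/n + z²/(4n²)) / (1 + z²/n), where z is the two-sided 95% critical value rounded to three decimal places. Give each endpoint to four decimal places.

(0.6361, 0.6753)

p̂ = 1476/2250 = 0.65600; z = 1.960, so z² = 3.841600.
Denominator 1 + z²/n = 1 + 3.841600/2250 = 1.001707.
Center = (0.65600 + 0.000854)/1.001707 = 0.65573.
Radicand: p̂(1−p̂)/n + z²/(4n²) = 0.000100295 + 0.000000190 = 0.000100485.
Half-width = 1.960·√0.000100485/1.001707 = 0.01961.
CI: 0.65573 ± 0.01961 = (0.6361, 0.6753).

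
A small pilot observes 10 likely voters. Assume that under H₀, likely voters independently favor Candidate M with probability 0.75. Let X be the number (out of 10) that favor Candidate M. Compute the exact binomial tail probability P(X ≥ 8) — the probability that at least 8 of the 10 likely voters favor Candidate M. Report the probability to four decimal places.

P = 0.5256

X ~ Binomial(n=10, p=0.75).
P(X ≥ 8) = C(10,8)·0.75^8·0.25^2 + C(10,9)·0.75^9·0.25^1 + C(10,10)·0.75^10·0.25^0.
= 0.281568 + 0.187712 + 0.056314 = 0.5256.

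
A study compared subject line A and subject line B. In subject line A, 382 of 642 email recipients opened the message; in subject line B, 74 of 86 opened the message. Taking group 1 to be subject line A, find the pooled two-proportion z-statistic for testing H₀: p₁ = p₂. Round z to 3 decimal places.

p̂₁ = 382/642 = 0.59502, p̂₂ = 74/86 = 0.86047.
Pooling: p̂ = 456/728 = 0.62637.
SE = √[p̂(1−p̂)(1/n₁+1/n₂)] = √[0.62637·0.37363·(1/642+1/86)] ≈ 0.055550.
z = -0.26545/0.055550 = -4.779.

z = -4.779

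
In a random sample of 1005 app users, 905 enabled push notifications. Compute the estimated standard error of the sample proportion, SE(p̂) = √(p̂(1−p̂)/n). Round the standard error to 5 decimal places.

SE = 0.00944

Sample proportion p̂ = 905/1005 = 0.90050.
p̂(1−p̂) = 0.089600.
Dividing by n and taking the root: √0.000089154 = 0.00944.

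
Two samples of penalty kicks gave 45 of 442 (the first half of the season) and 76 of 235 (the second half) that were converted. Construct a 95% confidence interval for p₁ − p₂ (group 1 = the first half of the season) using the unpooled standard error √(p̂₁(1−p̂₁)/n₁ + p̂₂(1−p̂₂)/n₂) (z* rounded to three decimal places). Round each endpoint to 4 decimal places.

(-0.2877, -0.1555)

p̂₁ = 45/442 = 0.10181, p̂₂ = 76/235 = 0.32340; p̂₁ − p̂₂ = -0.22159.
Unpooled SE = √(p̂₁(1−p̂₁)/n₁ + p̂₂(1−p̂₂)/n₂) = √(0.000206888 + 0.000931123) = 0.033734.
The 95% critical value is z* = 1.960. Margin = 1.960·0.033734 = 0.06612.
CI: -0.22159 ± 0.06612 = (-0.2877, -0.1555).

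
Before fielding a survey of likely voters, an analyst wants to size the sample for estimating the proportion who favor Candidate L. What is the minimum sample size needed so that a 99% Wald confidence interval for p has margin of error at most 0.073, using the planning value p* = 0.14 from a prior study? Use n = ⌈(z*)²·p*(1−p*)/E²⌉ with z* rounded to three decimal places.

z* = 2.576 at the 99% level.
p*(1−p*) = 0.1204.
Required n before rounding: 6.635776 × 0.1204 / 0.073² = 149.924.
⌈149.924⌉ = 150.

n = 150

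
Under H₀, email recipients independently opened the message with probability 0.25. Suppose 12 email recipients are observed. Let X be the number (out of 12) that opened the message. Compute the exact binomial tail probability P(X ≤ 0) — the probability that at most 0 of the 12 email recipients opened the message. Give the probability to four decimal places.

P = 0.0317

X is binomial with n = 12 and p = 0.25.
P(X ≤ 0) = C(12,0)·0.25^0·0.75^12.
= 0.031676 = 0.0317.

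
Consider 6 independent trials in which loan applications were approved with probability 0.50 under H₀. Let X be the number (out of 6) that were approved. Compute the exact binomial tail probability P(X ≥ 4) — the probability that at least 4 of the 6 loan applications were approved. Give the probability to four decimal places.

X ~ Binomial(n=6, p=0.50).
P(X ≥ 4) = C(6,4)·0.50^4·0.50^2 + C(6,5)·0.50^5·0.50^1 + C(6,6)·0.50^6·0.50^0.
= 0.234375 + 0.093750 + 0.015625 = 0.3438.

P = 0.3438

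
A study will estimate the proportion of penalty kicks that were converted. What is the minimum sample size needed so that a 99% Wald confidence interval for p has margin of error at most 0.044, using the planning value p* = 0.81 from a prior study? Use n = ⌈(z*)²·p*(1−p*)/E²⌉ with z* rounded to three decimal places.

n = 528

The 99% critical value is z* = 2.576.
p*(1−p*) = 0.81·0.19 = 0.1539.
Required n before rounding: 6.635776 × 0.1539 / 0.044² = 527.503.
⌈527.503⌉ = 528.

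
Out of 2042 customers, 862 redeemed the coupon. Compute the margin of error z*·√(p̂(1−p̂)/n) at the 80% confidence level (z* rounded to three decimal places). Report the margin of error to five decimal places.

ME = 0.01401

The sample proportion is 862/2042 = 0.42214.
SE = √(p̂(1−p̂)/n) = √(0.243937/2042) = 0.010930.
The 80% critical value is z* = 1.282.
Margin of error = z*·SE = 1.282 × 0.010930 = 0.01401.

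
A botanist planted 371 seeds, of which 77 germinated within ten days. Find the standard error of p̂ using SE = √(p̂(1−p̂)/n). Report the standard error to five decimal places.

SE = 0.02106

p̂ = 77/371 = 0.20755.
p̂(1−p̂) = 0.164473.
SE = √(0.164473/371) = √0.000443323 = 0.02106.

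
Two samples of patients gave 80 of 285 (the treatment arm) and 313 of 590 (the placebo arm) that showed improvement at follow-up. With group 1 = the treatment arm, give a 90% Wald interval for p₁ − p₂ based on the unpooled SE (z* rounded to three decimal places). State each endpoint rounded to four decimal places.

p̂₁ = 80/285 = 0.28070, p̂₂ = 313/590 = 0.53051; p̂₁ − p̂₂ = -0.24981.
Unpooled SE = √(p̂₁(1−p̂₁)/n₁ + p̂₂(1−p̂₂)/n₂) = √(0.000708450 + 0.000422151) = 0.033624.
The 90% critical value is z* = 1.645. Margin = 1.645·0.033624 = 0.05531.
So the interval runs from -0.3051 to -0.1945.

(-0.3051, -0.1945)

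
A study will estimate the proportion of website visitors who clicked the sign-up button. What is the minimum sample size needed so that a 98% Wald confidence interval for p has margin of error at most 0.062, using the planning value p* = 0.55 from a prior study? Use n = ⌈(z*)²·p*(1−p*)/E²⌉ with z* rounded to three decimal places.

For 98% confidence, z* = 2.326.
p*(1−p*) = 0.55·0.45 = 0.2475.
(z*)²·p*(1−p*)/E² = 5.410276·0.2475/0.003844 = 348.346.
⌈348.346⌉ = 349.

n = 349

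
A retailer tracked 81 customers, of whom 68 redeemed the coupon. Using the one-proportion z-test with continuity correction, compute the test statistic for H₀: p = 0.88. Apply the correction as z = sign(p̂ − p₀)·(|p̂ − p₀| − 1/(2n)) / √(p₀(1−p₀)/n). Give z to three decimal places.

z = -0.951

p̂ = 68/81 = 0.83951. p̂ − p₀ = -0.040494.
Continuity correction 1/(2n) = 1/162 = 0.006173.
Corrected numerator: |-0.040494| − 0.006173 = 0.034321.
Under H₀, SE = √(p₀(1−p₀)/n) = √(0.88·0.12/81) = √0.001303704 = 0.036107.
z = −0.034321/0.036107 = -0.951.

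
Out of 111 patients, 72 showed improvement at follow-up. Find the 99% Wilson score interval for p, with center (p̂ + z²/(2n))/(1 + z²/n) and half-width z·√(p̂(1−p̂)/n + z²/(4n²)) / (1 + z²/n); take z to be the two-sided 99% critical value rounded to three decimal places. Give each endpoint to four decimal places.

(0.5266, 0.7540)

p̂ = 72/111 = 0.64865; z = 2.576, so z² = 6.635776.
Denominator 1 + z²/n = 1 + 6.635776/111 = 1.059782.
Center = (0.64865 + 0.029891)/1.059782 = 0.64026.
Radicand: p̂(1−p̂)/n + z²/(4n²) = 0.002053185 + 0.000134644 = 0.002187829.
Half-width = 2.576·√0.002187829/1.059782 = 0.11369.
CI: 0.64026 ± 0.11369 = (0.5266, 0.7540).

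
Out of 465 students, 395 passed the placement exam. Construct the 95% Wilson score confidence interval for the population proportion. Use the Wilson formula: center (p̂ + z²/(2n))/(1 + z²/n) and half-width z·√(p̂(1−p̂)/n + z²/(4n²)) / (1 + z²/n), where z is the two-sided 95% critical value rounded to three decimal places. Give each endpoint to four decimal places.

Here p̂ = 395/465 = 0.84946 and z = 1.960 (z² = 3.841600).
1 + z²/n = 1.008262.
Center = (0.84946 + 0.004131)/1.008262 = 0.84660.
Radicand: p̂(1−p̂)/n + z²/(4n²) = 0.000275002 + 0.000004442 = 0.000279444.
Half-width = z·√(radicand)/denom = 1.960·0.016717/1.008262 = 0.03250.
Interval: 0.84660 ± 0.03250 → (0.8141, 0.8791).

(0.8141, 0.8791)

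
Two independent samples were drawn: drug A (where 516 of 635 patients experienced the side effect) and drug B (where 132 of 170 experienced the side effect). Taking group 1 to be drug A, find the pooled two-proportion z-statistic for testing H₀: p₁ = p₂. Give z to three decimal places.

p̂₁ = 516/635 = 0.81260, p̂₂ = 132/170 = 0.77647.
Pooling: p̂ = 648/805 = 0.80497.
Pooled SE = √[0.1569939·0.00745716] ≈ 0.034216.
z = 0.03613/0.034216 = 1.056.

z = 1.056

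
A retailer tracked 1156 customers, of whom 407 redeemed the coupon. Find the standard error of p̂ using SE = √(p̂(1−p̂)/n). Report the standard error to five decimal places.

SE = 0.01405

The sample proportion is 407/1156 = 0.35208.
p̂(1−p̂) = 0.35208·0.64792 = 0.228120.
SE = √(0.228120/1156) = 0.01405.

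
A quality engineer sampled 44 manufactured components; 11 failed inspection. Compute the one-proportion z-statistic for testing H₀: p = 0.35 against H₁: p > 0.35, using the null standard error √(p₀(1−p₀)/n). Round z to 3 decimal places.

z = -1.391

Sample proportion p̂ = 11/44 = 0.25000.
Null standard error: √(0.35·0.65/44) = √0.005170455 = 0.071906.
z = (0.25000 − 0.35)/0.071906 = -0.10000/0.071906 = -1.391.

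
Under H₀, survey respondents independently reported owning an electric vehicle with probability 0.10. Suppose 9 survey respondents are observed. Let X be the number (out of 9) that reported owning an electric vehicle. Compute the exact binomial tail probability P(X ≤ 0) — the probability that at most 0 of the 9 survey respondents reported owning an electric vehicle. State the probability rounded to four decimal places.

X is binomial with n = 9 and p = 0.10.
P(X ≤ 0) = C(9,0)·0.10^0·0.90^9.
= 0.387420 = 0.3874.

P = 0.3874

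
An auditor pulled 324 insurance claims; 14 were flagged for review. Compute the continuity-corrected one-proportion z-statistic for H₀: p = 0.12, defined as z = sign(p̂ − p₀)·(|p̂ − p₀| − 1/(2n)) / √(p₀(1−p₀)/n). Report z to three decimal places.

z = -4.168

With x = 14 successes in n = 324, p̂ = 0.04321. p̂ − p₀ = -0.076790.
1/(2n) = 0.001543.
Corrected numerator: |-0.076790| − 0.001543 = 0.075247.
SE₀ = √(0.12·0.88/324) = 0.018053.
z = −0.075247/0.018053 = -4.168.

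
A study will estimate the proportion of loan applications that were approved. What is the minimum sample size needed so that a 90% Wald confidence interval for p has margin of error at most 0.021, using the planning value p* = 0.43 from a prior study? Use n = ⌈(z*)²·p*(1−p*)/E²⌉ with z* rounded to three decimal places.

n = 1504

z* = 1.645 at the 90% level.
p*(1−p*) = 0.43·0.57 = 0.2451.
(z*)²·p*(1−p*)/E² = 2.706025·0.2451/0.000441 = 1503.961.
⌈1503.961⌉ = 1504.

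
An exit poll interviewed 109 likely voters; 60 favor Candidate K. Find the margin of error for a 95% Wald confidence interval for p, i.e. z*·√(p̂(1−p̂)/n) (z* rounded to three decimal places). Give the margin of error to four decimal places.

ME = 0.0934

With x = 60 successes in n = 109, p̂ = 0.55046.
Standard error of p̂: √(0.247454/109) = √0.002270219 = 0.047647.
z* = 1.960 at the 95% level.
So ME = 0.0934.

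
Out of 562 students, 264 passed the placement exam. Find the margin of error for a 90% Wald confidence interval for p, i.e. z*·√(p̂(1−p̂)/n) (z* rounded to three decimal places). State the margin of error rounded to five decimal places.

Sample proportion p̂ = 264/562 = 0.46975.
SE(p̂) = √(0.46975·0.53025/562) = 0.021053.
z* = 1.645 at the 90% level.
So ME = 0.03463.

ME = 0.03463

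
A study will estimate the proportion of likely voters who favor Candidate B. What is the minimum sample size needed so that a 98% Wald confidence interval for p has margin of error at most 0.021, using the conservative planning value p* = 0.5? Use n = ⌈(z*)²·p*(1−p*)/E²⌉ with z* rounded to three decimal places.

For 98% confidence, z* = 2.326.
p*(1−p*) = 0.2500.
(z*)²·p*(1−p*)/E² = 5.410276·0.2500/0.000441 = 3067.050.
⌈3067.050⌉ = 3068.

n = 3068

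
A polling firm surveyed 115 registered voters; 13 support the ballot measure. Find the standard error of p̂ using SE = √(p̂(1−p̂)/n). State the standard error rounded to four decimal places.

SE = 0.0295

p̂ = 13/115 = 0.11304.
p̂(1−p̂) = 0.11304·0.88696 = 0.100262.
Dividing by n and taking the root: √0.000871843 = 0.0295.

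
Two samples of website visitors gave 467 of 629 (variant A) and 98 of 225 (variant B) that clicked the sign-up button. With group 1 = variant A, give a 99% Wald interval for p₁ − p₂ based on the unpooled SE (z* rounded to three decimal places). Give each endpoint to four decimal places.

p̂₁ = 467/629 = 0.74245, p̂₂ = 98/225 = 0.43556; p̂₁ − p̂₂ = 0.30689.
SE = √(0.000304004 + 0.001092653) = √0.001396657 = 0.037372.
z* = 2.576 at the 99% level. Margin of error = 0.09627.
So the interval runs from 0.2106 to 0.4032.

(0.2106, 0.4032)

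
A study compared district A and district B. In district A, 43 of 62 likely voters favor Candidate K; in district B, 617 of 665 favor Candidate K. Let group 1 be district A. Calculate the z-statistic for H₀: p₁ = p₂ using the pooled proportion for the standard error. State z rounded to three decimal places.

p̂₁ = 43/62 = 0.69355, p̂₂ = 617/665 = 0.92782.
Pooling: p̂ = 660/727 = 0.90784.
Pooled SE = √[0.0836662·0.01763279] ≈ 0.038409.
z = (p̂₁ − p̂₂)/SE = (0.69355 − 0.92782)/0.038409 = -0.23427/0.038409 = -6.099.

z = -6.099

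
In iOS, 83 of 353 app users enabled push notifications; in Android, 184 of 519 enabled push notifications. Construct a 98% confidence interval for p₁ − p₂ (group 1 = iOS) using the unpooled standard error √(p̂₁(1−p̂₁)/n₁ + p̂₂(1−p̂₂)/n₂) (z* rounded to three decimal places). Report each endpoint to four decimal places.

p̂₁ = 83/353 = 0.23513, p̂₂ = 184/519 = 0.35453; p̂₁ − p̂₂ = -0.11940.
SE = √(0.000509469 + 0.000440921) = √0.000950390 = 0.030828.
z* = 2.326 at the 98% level. Margin of error = 0.07171.
So the interval runs from -0.1911 to -0.0477.

(-0.1911, -0.0477)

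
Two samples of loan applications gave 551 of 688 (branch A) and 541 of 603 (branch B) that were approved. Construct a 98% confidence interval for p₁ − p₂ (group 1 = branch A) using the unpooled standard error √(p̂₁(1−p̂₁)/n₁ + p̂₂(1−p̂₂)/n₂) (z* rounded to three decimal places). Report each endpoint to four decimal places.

p̂₁ = 0.80087, p̂₂ = 0.89718, so the observed difference is -0.09631.
SE = √(0.000231796 + 0.000152981) = √0.000384777 = 0.019616.
z* = 2.326 at the 98% level. Margin = 2.326·0.019616 = 0.04563.
CI: -0.09631 ± 0.04563 = (-0.1419, -0.0507).

(-0.1419, -0.0507)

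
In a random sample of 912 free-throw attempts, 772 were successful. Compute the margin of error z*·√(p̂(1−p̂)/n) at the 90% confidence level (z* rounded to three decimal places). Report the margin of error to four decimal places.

ME = 0.0196

p̂ = 772/912 = 0.84649.
SE = √(p̂(1−p̂)/n) = √(0.129944/912) = 0.011937.
The 90% critical value is z* = 1.645.
So ME = 0.0196.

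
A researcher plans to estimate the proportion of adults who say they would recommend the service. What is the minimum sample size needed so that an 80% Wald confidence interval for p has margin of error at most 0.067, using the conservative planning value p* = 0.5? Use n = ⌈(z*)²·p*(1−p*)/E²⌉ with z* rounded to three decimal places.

n = 92

The 80% critical value is z* = 1.282.
p*(1−p*) = 0.50·0.50 = 0.2500.
(z*)²·p*(1−p*)/E² = 1.643524·0.2500/0.004489 = 91.531.
⌈91.531⌉ = 92.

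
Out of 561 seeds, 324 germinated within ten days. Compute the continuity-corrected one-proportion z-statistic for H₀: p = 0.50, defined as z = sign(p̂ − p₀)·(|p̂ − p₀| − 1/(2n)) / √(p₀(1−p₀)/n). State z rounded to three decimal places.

z = 3.631

p̂ = 324/561 = 0.57754. p̂ − p₀ = 0.077540.
1/(2n) = 0.000891.
Corrected numerator: |0.077540| − 0.000891 = 0.076649.
SE₀ = √(0.50·0.50/561) = 0.021110.
z = +0.076649/0.021110 = 3.631.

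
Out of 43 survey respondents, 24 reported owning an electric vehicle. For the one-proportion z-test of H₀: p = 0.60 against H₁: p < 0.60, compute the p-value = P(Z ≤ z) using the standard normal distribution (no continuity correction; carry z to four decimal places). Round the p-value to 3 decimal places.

With x = 24 successes in n = 43, p̂ = 0.55814.
Under H₀, SE = √(p₀(1−p₀)/n) = √(0.60·0.40/43) = √0.005581395 = 0.074709.
Test statistic (full precision, shown to 4 dp): z = (24/43 − 0.60)/SE₀ ≈ -0.5603.
p-value = P(Z ≤ z) with z = -0.5603 → 0.288.

p-value = 0.288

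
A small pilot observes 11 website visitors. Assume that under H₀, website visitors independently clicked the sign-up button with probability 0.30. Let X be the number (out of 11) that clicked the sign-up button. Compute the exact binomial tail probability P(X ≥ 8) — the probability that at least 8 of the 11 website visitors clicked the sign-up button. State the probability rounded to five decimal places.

P = 0.00429

X ~ Binomial(n=11, p=0.30).
P(X ≥ 8) = C(11,8)·0.30^8·0.70^3 + C(11,9)·0.30^9·0.70^2 + C(11,10)·0.30^10·0.70^1 + C(11,11)·0.30^11·0.70^0.
= 0.003713 + 0.000530 + 0.000045 + 0.000002 = 0.00429.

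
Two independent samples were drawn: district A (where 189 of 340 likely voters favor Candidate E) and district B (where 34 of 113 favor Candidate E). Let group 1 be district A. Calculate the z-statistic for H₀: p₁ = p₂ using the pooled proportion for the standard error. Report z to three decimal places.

Sample proportions: p̂₁ = 189/340 = 0.55588 and p̂₂ = 34/113 = 0.30088.
Pooling: p̂ = 223/453 = 0.49227.
SE = √[p̂(1−p̂)(1/n₁+1/n₂)] = √[0.49227·0.50773·(1/340+1/113)] ≈ 0.054286.
z = 0.25500/0.054286 = 4.697.

z = 4.697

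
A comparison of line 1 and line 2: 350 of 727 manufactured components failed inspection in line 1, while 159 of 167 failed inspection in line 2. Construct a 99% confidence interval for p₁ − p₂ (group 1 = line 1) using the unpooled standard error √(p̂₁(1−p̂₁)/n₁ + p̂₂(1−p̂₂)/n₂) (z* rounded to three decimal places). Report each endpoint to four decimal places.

p̂₁ = 0.48143, p̂₂ = 0.95210, so the observed difference is -0.47067.
Unpooled SE = √(p̂₁(1−p̂₁)/n₁ + p̂₂(1−p̂₂)/n₂) = √(0.000343405 + 0.000273110) = 0.024830.
The 99% critical value is z* = 2.576. Margin of error = 0.06396.
So the interval runs from -0.5346 to -0.4067.

(-0.5346, -0.4067)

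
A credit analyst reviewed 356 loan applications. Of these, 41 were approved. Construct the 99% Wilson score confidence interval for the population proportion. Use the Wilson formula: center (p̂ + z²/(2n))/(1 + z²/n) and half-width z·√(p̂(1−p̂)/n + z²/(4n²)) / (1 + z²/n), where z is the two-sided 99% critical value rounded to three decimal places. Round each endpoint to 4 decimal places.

p̂ = 41/356 = 0.11517; z = 2.576, so z² = 6.635776.
1 + z²/n = 1.018640.
Center = (0.11517 + 0.009320)/1.018640 = 0.12221.
Radicand: p̂(1−p̂)/n + z²/(4n²) = 0.000286249 + 0.000013090 = 0.000299339.
Half-width = 2.576·√0.000299339/1.018640 = 0.04375.
CI: 0.12221 ± 0.04375 = (0.0785, 0.1660).

(0.0785, 0.1660)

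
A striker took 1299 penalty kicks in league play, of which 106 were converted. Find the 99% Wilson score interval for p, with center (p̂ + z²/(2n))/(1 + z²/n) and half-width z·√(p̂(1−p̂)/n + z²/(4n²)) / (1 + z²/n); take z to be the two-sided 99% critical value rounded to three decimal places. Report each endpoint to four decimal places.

(0.0641, 0.1034)

Here p̂ = 106/1299 = 0.08160 and z = 2.576 (z² = 6.635776).
1 + z²/n = 1.005108.
Adjusted center: (0.08160 + z²/(2n))/1.005108 = 0.08373.
Radicand: p̂(1−p̂)/n + z²/(4n²) = 0.000057692 + 0.000000983 = 0.000058675.
Half-width = z·√(radicand)/denom = 2.576·0.007660/1.005108 = 0.01963.
Interval: 0.08373 ± 0.01963 → (0.0641, 0.1034).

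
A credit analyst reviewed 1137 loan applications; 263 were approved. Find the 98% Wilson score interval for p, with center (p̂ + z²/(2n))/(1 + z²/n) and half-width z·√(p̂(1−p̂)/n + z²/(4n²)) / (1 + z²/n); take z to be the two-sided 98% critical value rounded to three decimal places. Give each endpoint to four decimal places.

(0.2035, 0.2616)

p̂ = 263/1137 = 0.23131; z = 2.326, so z² = 5.410276.
Denominator 1 + z²/n = 1 + 5.410276/1137 = 1.004758.
Center = (0.23131 + 0.002379)/1.004758 = 0.23258.
Radicand: p̂(1−p̂)/n + z²/(4n²) = 0.000156382 + 0.000001046 = 0.000157428.
Half-width = 2.326·√0.000157428/1.004758 = 0.02905.
Interval: 0.23258 ± 0.02905 → (0.2035, 0.2616).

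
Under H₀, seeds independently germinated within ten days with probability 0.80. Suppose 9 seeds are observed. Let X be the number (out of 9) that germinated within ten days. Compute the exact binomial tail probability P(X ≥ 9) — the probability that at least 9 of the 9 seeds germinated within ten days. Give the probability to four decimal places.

X ~ Binomial(n=9, p=0.80).
P(X ≥ 9) = C(9,9)·0.80^9·0.20^0.
= 0.134218 = 0.1342.

P = 0.1342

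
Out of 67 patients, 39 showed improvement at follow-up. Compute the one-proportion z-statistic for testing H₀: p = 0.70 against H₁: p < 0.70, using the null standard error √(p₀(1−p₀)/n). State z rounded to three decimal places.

z = -2.106

The sample proportion is 39/67 = 0.58209.
Under H₀, SE = √(p₀(1−p₀)/n) = √(0.70·0.30/67) = √0.003134328 = 0.055985.
Test statistic: z = -0.11791/0.055985 = -2.106.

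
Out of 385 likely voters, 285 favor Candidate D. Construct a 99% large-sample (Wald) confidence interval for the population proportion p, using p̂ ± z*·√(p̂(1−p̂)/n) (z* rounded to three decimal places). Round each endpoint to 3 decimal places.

With x = 285 successes in n = 385, p̂ = 0.74026.
Standard error of p̂: √(0.192275/385) = √0.000499416 = 0.022348.
z* = 2.576 at the 99% level.
Margin = 2.576·0.022348 = 0.05757.
So the interval runs from 0.683 to 0.798.

(0.683, 0.798)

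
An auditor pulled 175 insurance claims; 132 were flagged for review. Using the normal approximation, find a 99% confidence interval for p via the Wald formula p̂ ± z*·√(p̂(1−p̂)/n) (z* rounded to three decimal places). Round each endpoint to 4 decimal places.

The sample proportion is 132/175 = 0.75429.
Standard error of p̂: √(0.185339/175) = √0.001059079 = 0.032543.
The 99% critical value is z* = 2.576.
Margin = 2.576·0.032543 = 0.08383.
CI: 0.75429 ± 0.08383 = (0.6705, 0.8381).

(0.6705, 0.8381)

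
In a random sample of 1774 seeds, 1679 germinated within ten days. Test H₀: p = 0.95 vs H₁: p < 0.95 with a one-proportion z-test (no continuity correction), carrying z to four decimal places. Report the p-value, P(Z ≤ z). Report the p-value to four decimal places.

The sample proportion is 1679/1774 = 0.94645.
SE₀ = √(0.95·0.05/1774) = 0.005175.
z = (p̂ − p₀)/SE = (1679/1774 − 0.95)/0.005175 ≈ -0.6863.
p-value = P(Z ≤ z) with z = -0.6863 → 0.2463.

p-value = 0.2463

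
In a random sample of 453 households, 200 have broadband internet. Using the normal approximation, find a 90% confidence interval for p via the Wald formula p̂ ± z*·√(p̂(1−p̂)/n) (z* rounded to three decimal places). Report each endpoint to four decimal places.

Sample proportion p̂ = 200/453 = 0.44150.
SE = √(p̂(1−p̂)/n) = √(0.246578/453) = 0.023331.
The 90% critical value is z* = 1.645.
Margin = 1.645·0.023331 = 0.03838.
Interval: 0.44150 ± 0.03838 → (0.4031, 0.4799).

(0.4031, 0.4799)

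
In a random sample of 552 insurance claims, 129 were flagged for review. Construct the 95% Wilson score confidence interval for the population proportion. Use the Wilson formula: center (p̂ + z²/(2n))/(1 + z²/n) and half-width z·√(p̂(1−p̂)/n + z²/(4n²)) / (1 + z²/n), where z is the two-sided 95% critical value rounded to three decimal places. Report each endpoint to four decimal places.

p̂ = 129/552 = 0.23370; z = 1.960, so z² = 3.841600.
Denominator 1 + z²/n = 1 + 3.841600/552 = 1.006959.
Adjusted center: (0.23370 + z²/(2n))/1.006959 = 0.23554.
Radicand: p̂(1−p̂)/n + z²/(4n²) = 0.000324424 + 0.000003152 = 0.000327576.
Half-width = z·√(radicand)/denom = 1.960·0.018099/1.006959 = 0.03523.
CI: 0.23554 ± 0.03523 = (0.2003, 0.2708).

(0.2003, 0.2708)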